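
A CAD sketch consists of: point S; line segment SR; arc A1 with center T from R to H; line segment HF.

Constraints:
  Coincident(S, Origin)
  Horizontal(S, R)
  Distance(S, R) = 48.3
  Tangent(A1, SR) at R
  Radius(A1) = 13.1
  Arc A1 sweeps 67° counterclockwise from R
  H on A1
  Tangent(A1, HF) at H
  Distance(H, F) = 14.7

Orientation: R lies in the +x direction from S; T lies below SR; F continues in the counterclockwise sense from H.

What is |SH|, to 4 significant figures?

37.11

S is at the origin; S and R share the same y with |SR| = 48.3 and R on the +x side, so R = (48.30, 0.000). A1 meets SR tangentially, so TR is at right angles to SR, so T = R + (0, -13.1) = (48.30, -13.10). On A1, R sits at bearing 90° from T; a 67° counterclockwise sweep puts H at bearing 157°, so H = T + 13.1·(cos 157°, sin 157°) = (36.24, -7.981). Then |SH| = |H − S| = 37.11.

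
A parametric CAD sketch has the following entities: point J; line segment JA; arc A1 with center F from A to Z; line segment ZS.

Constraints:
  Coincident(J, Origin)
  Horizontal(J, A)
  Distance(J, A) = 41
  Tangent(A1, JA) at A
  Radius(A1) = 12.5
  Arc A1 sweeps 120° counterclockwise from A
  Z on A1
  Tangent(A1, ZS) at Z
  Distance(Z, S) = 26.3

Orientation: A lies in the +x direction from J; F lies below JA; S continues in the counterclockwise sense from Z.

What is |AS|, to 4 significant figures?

41.59

J is at the origin; JA is horizontal with |JA| = 41.0 and A on the +x side, so A = (41.00, 0.000). A1 meets JA tangentially, so FA is at right angles to JA, so F = A + (0, -12.5) = (41.00, -12.50). On A1, A sits at bearing 90° from F; a 120° counterclockwise sweep puts Z at bearing 210°, so Z = F + 12.5·(cos 210°, sin 210°) = (30.17, -18.75). Tangency of A1 to ZS means the radius FZ is perpendicular to ZS, so ZS runs along (−sin 210°, cos 210°); with |ZS| = 26.3, S = (43.32, -41.53). Then |AS| = |S − A| = 41.59.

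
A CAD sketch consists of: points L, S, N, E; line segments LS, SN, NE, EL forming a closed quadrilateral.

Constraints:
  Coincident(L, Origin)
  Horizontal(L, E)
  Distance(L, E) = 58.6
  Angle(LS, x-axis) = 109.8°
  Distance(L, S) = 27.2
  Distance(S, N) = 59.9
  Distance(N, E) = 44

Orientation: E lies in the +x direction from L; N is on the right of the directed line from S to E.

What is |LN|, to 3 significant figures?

33.8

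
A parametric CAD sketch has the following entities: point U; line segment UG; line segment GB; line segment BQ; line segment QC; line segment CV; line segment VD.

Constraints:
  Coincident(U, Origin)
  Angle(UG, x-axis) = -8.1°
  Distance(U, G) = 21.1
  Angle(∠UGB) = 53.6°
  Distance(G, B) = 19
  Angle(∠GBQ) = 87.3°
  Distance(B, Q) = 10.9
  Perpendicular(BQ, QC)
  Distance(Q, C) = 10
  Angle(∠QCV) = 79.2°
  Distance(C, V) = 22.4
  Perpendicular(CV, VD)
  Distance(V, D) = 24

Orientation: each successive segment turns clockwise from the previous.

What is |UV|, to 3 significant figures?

28.4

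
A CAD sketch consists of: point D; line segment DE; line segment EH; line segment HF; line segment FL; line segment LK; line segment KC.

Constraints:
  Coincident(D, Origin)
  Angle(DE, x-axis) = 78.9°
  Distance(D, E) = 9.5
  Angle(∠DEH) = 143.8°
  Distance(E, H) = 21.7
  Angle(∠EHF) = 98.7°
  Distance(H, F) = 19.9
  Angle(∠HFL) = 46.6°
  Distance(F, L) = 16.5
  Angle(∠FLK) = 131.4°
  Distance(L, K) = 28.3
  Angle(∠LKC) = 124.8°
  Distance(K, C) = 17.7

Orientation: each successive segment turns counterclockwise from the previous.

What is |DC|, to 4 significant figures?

45.43

∠FLK = 131.4° gives LK at 18.40° from the x-axis; with |LK| = 28.3, K = (14.65, 23.99). ∠LKC = 124.8° gives KC at 73.60° from the x-axis; with |KC| = 17.7, C = (19.64, 40.97). Then |DC| = |C − D| = 45.43.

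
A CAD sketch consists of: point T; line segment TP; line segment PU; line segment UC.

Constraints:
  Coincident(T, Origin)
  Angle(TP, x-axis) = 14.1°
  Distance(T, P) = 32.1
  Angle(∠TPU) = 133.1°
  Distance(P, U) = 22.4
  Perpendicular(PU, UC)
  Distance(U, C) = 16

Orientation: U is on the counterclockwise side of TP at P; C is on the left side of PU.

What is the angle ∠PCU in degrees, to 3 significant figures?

54.5°

T is at the origin; TP runs at 14.1° with length 32.1, so P = 32.1·(cos 14.1°, sin 14.1°) = (31.1, 7.82). ∠TPU = 133.1°, so PU runs at 14.1° + (180° − 133.1°) = 61.0° from the x-axis; with |PU| = 22.4, U = P + 22.4·(cos 61.0°, sin 61.0°) = (42.0, 27.4). PU is perpendicular to UC; with |UC| = 16.0 on the left of PU, C = U + 16.0·(-0.875, 0.485) = (28.0, 35.2). Then cos ∠PCU = CP·CU / (|CP||CU|), giving 54.5°.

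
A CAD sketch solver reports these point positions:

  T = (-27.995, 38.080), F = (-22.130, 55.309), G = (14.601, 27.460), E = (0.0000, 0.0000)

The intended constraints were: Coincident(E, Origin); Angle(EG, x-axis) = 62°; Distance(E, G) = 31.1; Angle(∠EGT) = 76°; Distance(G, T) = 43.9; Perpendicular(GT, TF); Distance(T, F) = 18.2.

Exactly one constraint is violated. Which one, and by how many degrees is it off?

Perpendicular(GT, TF) — off by 4.80°.

E = (0.00, 0.00) ✓; EG at 62.00° ✓; |EG| = 31.10 ✓; ∠EGT = 76.00° ✓; |GT| = 43.90 ✓; ∠(GT, TF) = 94.80° ✗; |TF| = 18.20 ✓.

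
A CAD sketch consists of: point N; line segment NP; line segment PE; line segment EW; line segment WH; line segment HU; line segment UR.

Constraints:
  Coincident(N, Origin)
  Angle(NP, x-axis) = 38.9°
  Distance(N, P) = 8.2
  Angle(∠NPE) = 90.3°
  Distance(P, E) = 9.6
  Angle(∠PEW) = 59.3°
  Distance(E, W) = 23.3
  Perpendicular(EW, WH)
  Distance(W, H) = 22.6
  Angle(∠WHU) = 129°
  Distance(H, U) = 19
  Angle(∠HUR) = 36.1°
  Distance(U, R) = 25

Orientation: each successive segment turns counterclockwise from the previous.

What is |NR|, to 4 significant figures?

6.966

∠WHU = 129.0° gives HU at 30.30° from the x-axis; with |HU| = 19.0, U = (29.70, -7.546). ∠HUR = 36.1° gives UR at 174.2° from the x-axis; with |UR| = 25.0, R = (4.830, -5.020). Then |NR| = |R − N| = 6.966.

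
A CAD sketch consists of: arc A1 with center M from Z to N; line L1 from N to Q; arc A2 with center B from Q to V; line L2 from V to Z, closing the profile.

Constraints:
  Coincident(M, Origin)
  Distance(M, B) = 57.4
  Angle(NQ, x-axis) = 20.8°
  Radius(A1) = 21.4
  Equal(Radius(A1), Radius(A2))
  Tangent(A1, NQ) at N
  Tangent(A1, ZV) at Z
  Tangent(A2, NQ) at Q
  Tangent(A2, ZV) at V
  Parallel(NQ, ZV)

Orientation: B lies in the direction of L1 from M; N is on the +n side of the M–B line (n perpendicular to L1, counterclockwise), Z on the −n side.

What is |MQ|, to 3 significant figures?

61.3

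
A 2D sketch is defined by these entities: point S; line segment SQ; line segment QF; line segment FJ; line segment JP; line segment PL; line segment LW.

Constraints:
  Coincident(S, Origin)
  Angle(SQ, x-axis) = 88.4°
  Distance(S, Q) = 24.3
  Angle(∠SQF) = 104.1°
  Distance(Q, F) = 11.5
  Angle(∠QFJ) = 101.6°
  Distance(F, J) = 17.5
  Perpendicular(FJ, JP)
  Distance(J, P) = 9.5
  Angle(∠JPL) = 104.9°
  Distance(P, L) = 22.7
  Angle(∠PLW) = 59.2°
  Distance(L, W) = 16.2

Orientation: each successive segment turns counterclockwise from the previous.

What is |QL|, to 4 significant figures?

4.593

S is at the origin; SQ runs at 88.4° with length 24.3, so Q = (0.6785, 24.29). ∠SQF = 104.1° gives QF at 164.3° from the x-axis; with |QF| = 11.5, F = (-10.39, 27.40). ∠QFJ = 101.6° gives FJ at -117.3° from the x-axis; with |FJ| = 17.5, J = (-18.42, 11.85). The perpendicularity gives JP at right angles to FJ, so JP runs at -27.30°; with |JP| = 9.5, P = (-9.977, 7.494). ∠JPL = 104.9° gives PL at 47.80° from the x-axis; with |PL| = 22.7, L = (5.271, 24.31). Then |QL| = |L − Q| = 4.593.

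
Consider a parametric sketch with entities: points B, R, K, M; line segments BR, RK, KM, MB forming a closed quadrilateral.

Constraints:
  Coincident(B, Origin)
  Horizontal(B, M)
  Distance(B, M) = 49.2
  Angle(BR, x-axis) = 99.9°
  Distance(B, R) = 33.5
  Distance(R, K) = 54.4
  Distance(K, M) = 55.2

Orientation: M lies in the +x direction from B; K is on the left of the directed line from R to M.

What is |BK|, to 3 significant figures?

70.4

Checks: |RK| = 54.40 ✓; |KM| = 55.20 ✓.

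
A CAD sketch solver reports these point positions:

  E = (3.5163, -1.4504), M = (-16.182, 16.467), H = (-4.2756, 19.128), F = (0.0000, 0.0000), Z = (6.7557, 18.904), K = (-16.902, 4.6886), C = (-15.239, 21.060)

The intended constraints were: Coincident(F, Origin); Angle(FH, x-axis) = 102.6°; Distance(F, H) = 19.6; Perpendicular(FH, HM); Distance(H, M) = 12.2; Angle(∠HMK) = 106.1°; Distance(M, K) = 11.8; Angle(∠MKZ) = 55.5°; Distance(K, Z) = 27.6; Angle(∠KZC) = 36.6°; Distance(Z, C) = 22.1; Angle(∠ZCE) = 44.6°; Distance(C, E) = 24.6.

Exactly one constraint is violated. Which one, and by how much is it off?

Distance(C, E) = 24.6 — off by 4.70.

F = (0.00, 0.00) ✓; FH at 102.6° ✓; |FH| = 19.60 ✓; ∠(FH, HM) = 90.00° ✓; |HM| = 12.20 ✓; ∠HMK = 106.1° ✓; |MK| = 11.80 ✓; ∠MKZ = 55.50° ✓; |KZ| = 27.60 ✓; ∠KZC = 36.60° ✓; |ZC| = 22.10 ✓; ∠ZCE = 44.60° ✓; |CE| = 29.30 ✗.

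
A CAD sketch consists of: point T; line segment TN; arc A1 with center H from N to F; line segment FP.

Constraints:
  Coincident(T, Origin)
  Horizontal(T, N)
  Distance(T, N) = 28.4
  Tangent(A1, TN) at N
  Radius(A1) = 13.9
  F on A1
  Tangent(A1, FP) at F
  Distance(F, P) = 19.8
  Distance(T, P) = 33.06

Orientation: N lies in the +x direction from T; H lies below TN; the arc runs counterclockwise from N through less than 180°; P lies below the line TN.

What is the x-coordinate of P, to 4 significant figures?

11.34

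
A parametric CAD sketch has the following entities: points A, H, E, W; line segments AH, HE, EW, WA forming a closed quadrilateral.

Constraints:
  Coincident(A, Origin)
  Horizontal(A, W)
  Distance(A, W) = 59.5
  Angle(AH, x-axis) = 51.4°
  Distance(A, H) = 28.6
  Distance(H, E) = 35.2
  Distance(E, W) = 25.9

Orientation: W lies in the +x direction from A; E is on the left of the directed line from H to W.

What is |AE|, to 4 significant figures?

58.57

Checks: |HE| = 35.20 ✓; |EW| = 25.90 ✓.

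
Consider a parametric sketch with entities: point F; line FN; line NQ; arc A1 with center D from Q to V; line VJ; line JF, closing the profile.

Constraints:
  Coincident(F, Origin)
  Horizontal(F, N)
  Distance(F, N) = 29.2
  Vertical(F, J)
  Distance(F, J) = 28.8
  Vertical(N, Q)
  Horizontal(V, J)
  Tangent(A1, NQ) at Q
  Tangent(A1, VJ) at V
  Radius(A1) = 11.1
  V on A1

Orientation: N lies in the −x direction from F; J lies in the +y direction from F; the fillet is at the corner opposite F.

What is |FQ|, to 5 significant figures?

34.146

The virtual corner opposite F is at (-29.200, 28.800). The tangent condition forces DQ to be normal to NQ and A1 meets VJ tangentially, so DV is at right angles to VJ, with radius 11.1, so the center D sits 11.1 in from both sides at D = (-18.100, 17.700). That places the tangent points at Q = (-29.200, 17.700) on NQ and V = (-18.100, 28.800) on VJ. Then |FQ| = |Q − F| = 34.146.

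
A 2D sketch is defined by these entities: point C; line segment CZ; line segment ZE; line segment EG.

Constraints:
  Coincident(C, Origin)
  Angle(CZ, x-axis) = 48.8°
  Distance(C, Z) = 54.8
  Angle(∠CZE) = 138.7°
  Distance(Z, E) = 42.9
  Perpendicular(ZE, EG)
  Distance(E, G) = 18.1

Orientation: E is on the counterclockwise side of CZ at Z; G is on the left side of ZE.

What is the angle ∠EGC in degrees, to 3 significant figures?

102°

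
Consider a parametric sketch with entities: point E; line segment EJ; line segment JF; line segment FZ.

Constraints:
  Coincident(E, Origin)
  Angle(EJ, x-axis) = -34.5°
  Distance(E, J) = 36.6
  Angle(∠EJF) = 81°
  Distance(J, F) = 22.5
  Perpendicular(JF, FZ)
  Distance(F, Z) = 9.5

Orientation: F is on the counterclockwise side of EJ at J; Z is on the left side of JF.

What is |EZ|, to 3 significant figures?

31.5

E is at the origin; EJ runs at -34.5° with length 36.6, so J = 36.6·(cos -34.5°, sin -34.5°) = (30.2, -20.7). ∠EJF = 81.0°, so JF runs at -34.5° + (180° − 81.0°) = 64.5° from the x-axis; with |JF| = 22.5, F = J + 22.5·(cos 64.5°, sin 64.5°) = (39.8, -0.422). JF ⟂ FZ; with |FZ| = 9.5 on the left of JF, Z = F + 9.5·(-0.903, 0.431) = (31.3, 3.67). Then |EZ| = |Z − E| = 31.5.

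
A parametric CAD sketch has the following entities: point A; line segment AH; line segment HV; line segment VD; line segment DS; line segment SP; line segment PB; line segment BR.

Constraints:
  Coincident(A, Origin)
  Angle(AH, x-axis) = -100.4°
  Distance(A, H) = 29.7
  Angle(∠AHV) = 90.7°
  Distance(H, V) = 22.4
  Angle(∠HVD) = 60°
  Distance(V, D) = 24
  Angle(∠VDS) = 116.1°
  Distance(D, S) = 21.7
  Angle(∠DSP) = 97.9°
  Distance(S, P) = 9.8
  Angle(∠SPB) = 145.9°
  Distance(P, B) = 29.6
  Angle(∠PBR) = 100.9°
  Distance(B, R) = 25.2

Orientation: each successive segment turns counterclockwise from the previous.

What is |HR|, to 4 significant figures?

27.82

∠SPB = 145.9° gives PB at -71.00° from the x-axis; with |PB| = 29.6, B = (-5.599, -45.55). ∠PBR = 100.9° gives BR at 8.100° from the x-axis; with |BR| = 25.2, R = (19.35, -42.00). Then |HR| = |R − H| = 27.82.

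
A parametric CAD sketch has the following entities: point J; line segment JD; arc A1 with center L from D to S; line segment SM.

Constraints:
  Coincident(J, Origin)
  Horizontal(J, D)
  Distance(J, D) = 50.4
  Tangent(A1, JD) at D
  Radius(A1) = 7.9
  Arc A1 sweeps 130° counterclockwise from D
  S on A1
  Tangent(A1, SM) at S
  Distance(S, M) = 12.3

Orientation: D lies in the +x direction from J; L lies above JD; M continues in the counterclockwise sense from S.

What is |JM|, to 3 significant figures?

53.5

J is at the origin; J and D share the same y with |JD| = 50.4 and D on the +x side, so D = (50.4, 0.00). The tangent condition forces LD to be normal to JD, so L = D + (0, 7.9) = (50.4, 7.90). On A1, D sits at bearing -90° from L; a 130° counterclockwise sweep puts S at bearing 40°, so S = L + 7.9·(cos 40°, sin 40°) = (56.5, 13.0). Tangency of A1 to SM means the radius LS is perpendicular to SM, so SM runs along (−sin 40°, cos 40°); with |SM| = 12.3, M = (48.5, 22.4). Then |JM| = |M − J| = 53.5.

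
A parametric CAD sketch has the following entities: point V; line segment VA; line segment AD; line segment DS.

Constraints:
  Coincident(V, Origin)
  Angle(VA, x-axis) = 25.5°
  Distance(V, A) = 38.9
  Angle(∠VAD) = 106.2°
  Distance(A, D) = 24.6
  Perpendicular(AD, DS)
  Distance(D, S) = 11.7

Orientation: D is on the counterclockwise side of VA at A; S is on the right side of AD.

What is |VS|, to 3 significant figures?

60.5

V is at the origin; VA runs at 25.5° with length 38.9, so A = 38.9·(cos 25.5°, sin 25.5°) = (35.1, 16.7). ∠VAD = 106.2°, so AD runs at 25.5° + (180° − 106.2°) = 99.3° from the x-axis; with |AD| = 24.6, D = A + 24.6·(cos 99.3°, sin 99.3°) = (31.1, 41.0). AD ⟂ DS; with |DS| = 11.7 on the right of AD, S = D + 11.7·(0.987, 0.162) = (42.7, 42.9). Then |VS| = |S − V| = 60.5.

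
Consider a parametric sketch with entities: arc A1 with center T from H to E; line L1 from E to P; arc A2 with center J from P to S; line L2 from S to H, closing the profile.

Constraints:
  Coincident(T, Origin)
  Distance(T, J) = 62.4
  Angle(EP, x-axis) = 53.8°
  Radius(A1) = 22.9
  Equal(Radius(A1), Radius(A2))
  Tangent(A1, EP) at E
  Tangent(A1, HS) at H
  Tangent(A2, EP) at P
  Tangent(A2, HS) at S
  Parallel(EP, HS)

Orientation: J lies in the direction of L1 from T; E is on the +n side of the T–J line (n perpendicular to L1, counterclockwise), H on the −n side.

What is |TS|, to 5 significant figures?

66.469

Tangency of A1 to both parallel lines with radius 22.9 puts E and H at T ± 22.9·n: E = (-18.479, 13.525), H = (18.479, -13.525). Equal radii place P and S the same way about J: P = J + 22.9·n = (18.374, 63.879), S = J − 22.9·n = (55.333, 36.829). Then |TS| = |S − T| = 66.469.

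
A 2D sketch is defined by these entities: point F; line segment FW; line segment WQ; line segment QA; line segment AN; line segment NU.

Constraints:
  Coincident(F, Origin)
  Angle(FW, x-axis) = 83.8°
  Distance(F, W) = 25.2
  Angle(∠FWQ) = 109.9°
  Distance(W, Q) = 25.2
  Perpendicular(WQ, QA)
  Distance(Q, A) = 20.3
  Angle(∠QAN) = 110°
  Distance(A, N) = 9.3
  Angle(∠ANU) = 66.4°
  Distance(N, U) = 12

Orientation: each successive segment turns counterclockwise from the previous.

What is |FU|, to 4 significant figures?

28.53

F is at the origin; FW runs at 83.8° with length 25.2, so W = (2.722, 25.05). ∠FWQ = 109.9° gives WQ at 153.9° from the x-axis; with |WQ| = 25.2, Q = (-19.91, 36.14). WQ is perpendicular to QA, so QA runs at -116.1°; with |QA| = 20.3, A = (-28.84, 17.91). ∠QAN = 110.0° gives AN at -46.10° from the x-axis; with |AN| = 9.3, N = (-22.39, 11.21). ∠ANU = 66.4° gives NU at 67.50° from the x-axis; with |NU| = 12.0, U = (-17.80, 22.29). Then |FU| = |U − F| = 28.53.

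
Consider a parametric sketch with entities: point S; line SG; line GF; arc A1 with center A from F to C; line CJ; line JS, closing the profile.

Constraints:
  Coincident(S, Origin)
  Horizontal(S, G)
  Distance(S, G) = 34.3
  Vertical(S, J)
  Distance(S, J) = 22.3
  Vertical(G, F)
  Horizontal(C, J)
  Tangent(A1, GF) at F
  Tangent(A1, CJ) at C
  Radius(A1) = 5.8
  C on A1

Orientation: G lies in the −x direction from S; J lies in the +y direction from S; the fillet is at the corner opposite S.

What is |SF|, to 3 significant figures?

38.1

S is at the origin; SG is horizontal with |SG| = 34.3 and G on the −x side, so G = (-34.3, 0.00). SJ is vertical with |SJ| = 22.3 and J on the +y side, so J = (0.00, 22.3). The virtual corner opposite S is at (-34.3, 22.3). Since A1 is tangent to GF there, AF ⟂ GF and since A1 is tangent to CJ there, AC ⟂ CJ, with radius 5.8, so the center A sits 5.8 in from both sides at A = (-28.5, 16.5). That places the tangent points at F = (-34.3, 16.5) on GF and C = (-28.5, 22.3) on CJ. Then |SF| = |F − S| = 38.1.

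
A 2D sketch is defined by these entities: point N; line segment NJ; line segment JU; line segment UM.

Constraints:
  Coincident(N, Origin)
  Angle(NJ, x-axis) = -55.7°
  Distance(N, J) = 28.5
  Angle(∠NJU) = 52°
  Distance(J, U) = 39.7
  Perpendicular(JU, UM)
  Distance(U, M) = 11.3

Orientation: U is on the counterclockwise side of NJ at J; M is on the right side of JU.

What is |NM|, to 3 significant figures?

40.4

N is at the origin; NJ runs at -55.7° with length 28.5, so J = 28.5·(cos -55.7°, sin -55.7°) = (16.1, -23.5). ∠NJU = 52.0°, so JU runs at -55.7° + (180° − 52.0°) = 72.3° from the x-axis; with |JU| = 39.7, U = J + 39.7·(cos 72.3°, sin 72.3°) = (28.1, 14.3). JU ⟂ UM; with |UM| = 11.3 on the right of JU, M = U + 11.3·(0.953, -0.304) = (38.9, 10.8). Then |NM| = |M − N| = 40.4.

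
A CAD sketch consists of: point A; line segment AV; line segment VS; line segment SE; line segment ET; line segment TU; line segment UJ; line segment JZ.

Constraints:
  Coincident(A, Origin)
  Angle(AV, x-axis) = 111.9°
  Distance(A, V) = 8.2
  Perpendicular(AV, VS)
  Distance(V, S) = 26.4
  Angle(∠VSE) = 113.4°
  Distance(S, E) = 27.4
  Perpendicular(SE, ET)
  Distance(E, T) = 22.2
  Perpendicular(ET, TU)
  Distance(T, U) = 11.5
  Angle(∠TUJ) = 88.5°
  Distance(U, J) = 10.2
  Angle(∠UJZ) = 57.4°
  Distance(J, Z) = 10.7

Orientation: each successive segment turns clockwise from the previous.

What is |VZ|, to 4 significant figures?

36.05

A is at the origin; AV runs at 111.9° with length 8.2, so V = (-3.058, 7.608). AV ⟂ VS, so VS runs at 21.90°; with |VS| = 26.4, S = (21.44, 17.46). ∠VSE = 113.4° gives SE at -44.70° from the x-axis; with |SE| = 27.4, E = (40.91, -1.818). The perpendicularity gives ET at right angles to SE, so ET runs at -134.7°; with |ET| = 22.2, T = (25.30, -17.60). ET ⟂ TU, so TU runs at 135.3°; with |TU| = 11.5, U = (17.12, -9.509). ∠TUJ = 88.5° gives UJ at 43.80° from the x-axis; with |UJ| = 10.2, J = (24.48, -2.449). ∠UJZ = 57.4° gives JZ at -78.80° from the x-axis; with |JZ| = 10.7, Z = (26.56, -12.94). Then |VZ| = |Z − V| = 36.05.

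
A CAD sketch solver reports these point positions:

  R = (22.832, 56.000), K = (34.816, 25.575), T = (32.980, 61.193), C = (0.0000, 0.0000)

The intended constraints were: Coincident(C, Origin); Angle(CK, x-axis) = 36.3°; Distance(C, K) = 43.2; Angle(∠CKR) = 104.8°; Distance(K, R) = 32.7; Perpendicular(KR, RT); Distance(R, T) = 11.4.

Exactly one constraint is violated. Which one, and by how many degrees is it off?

Perpendicular(KR, RT) — off by 5.60°.

C = (0.00, 0.00) ✓; CK at 36.30° ✓; |CK| = 43.20 ✓; ∠CKR = 104.8° ✓; |KR| = 32.70 ✓; ∠(KR, RT) = 84.40° ✗; |RT| = 11.40 ✓.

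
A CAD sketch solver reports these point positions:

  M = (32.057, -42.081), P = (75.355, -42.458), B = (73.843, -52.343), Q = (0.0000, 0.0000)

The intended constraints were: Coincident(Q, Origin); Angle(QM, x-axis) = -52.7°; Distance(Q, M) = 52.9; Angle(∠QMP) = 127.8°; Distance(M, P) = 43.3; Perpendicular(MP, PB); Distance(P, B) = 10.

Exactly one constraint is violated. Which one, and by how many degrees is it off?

Perpendicular(MP, PB) — off by 8.20°.

Q = (0.00, 0.00) ✓; QM at -52.70° ✓; |QM| = 52.90 ✓; ∠QMP = 127.8° ✓; |MP| = 43.30 ✓; ∠(MP, PB) = 98.20° ✗; |PB| = 10.00 ✓.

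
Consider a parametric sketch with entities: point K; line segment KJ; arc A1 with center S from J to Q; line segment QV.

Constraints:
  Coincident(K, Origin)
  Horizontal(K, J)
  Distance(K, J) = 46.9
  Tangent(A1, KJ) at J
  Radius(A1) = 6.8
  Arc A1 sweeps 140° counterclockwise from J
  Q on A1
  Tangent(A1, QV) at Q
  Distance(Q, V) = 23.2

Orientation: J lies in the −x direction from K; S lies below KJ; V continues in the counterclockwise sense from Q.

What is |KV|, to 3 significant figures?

43.0

On A1, J sits at bearing 90° from S; a 140° counterclockwise sweep puts Q at bearing 230°, so Q = S + 6.8·(cos 230°, sin 230°) = (-51.3, -12.0). Since A1 is tangent to QV there, SQ ⟂ QV, so QV runs along (−sin 230°, cos 230°); with |QV| = 23.2, V = (-33.5, -26.9). Then |KV| = |V − K| = 43.0.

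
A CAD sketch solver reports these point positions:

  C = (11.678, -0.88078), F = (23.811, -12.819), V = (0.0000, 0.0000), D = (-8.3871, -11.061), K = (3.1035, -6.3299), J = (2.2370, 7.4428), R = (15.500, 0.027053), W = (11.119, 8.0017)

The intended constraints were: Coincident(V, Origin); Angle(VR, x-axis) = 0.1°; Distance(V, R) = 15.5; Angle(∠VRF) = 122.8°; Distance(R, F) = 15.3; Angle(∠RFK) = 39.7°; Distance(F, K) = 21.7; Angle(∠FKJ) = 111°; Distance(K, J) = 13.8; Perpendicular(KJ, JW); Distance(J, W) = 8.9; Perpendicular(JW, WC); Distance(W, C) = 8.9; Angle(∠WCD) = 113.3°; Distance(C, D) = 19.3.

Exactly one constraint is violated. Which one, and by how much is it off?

Distance(C, D) = 19.3 — off by 3.20.

V = (0.00, 0.00) ✓; VR at 0.1000° ✓; |VR| = 15.50 ✓; ∠VRF = 122.8° ✓; |RF| = 15.30 ✓; ∠RFK = 39.70° ✓; |FK| = 21.70 ✓; ∠FKJ = 111.0° ✓; |KJ| = 13.80 ✓; ∠(KJ, JW) = 90.00° ✓; |JW| = 8.900 ✓; ∠(JW, WC) = 90.00° ✓; |WC| = 8.900 ✓; ∠WCD = 113.3° ✓; |CD| = 22.50 ✗.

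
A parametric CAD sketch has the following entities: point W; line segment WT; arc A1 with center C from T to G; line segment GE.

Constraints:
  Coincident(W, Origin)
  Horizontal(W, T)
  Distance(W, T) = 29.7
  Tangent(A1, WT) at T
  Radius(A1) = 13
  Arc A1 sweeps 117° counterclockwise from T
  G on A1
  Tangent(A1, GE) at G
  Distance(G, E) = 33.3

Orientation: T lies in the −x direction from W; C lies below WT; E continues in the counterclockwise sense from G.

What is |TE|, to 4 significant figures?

48.70

On A1, T sits at bearing 90° from C; a 117° counterclockwise sweep puts G at bearing 207°, so G = C + 13.0·(cos 207°, sin 207°) = (-41.28, -18.90). The tangent condition forces CG to be normal to GE, so GE runs along (−sin 207°, cos 207°); with |GE| = 33.3, E = (-26.17, -48.57). Then |TE| = |E − T| = 48.70.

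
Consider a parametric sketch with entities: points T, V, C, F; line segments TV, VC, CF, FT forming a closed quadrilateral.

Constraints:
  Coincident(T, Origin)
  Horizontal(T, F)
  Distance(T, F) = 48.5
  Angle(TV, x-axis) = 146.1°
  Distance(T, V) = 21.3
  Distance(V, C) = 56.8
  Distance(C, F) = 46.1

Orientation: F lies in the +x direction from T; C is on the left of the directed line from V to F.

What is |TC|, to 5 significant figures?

52.043

Checks: T = (0.00, 0.00) ✓; |VC| = 56.80 ✓; |CF| = 46.10 ✓.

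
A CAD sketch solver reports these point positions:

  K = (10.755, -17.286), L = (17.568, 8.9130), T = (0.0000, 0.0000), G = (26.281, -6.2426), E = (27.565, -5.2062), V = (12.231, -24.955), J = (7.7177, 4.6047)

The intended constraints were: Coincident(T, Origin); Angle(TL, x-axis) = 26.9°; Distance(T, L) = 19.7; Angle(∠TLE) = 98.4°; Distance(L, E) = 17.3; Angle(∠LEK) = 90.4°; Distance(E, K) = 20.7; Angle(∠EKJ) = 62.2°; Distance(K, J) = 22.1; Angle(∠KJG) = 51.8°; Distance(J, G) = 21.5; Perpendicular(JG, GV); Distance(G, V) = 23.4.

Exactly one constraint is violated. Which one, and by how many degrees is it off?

Perpendicular(JG, GV) — off by 6.60°.

T = (0.00, 0.00) ✓; TL at 26.90° ✓; |TL| = 19.70 ✓; ∠TLE = 98.40° ✓; |LE| = 17.30 ✓; ∠LEK = 90.40° ✓; |EK| = 20.70 ✓; ∠EKJ = 62.20° ✓; |KJ| = 22.10 ✓; ∠KJG = 51.80° ✓; |JG| = 21.50 ✓; ∠(JG, GV) = 96.60° ✗; |GV| = 23.40 ✓.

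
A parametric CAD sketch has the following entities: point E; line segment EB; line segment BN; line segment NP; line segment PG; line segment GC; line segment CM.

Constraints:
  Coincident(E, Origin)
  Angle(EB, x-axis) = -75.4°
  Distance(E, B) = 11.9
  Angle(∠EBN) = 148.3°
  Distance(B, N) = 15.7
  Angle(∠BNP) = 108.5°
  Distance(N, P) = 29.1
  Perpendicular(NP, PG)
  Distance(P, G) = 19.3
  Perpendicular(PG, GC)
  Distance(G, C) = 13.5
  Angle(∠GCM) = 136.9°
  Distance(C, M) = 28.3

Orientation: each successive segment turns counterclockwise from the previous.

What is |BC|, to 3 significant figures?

21.0

NP is perpendicular to PG, so PG runs at 118°; with |PG| = 19.3, G = (31.1, 8.28). PG ⟂ GC, so GC runs at -152°; with |GC| = 13.5, C = (19.1, 1.99). Then |BC| = |C − B| = 21.0.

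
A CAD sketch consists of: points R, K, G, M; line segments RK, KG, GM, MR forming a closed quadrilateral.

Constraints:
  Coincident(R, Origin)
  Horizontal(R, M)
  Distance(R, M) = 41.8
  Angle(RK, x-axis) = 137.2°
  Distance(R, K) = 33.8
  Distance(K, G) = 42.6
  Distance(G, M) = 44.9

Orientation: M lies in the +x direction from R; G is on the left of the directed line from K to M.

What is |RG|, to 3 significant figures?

39.7

R is at the origin; RM is horizontal with |RM| = 41.8 and M in +x, so M = (41.8, 0). RK runs at 137.2° with |RK| = 33.8, so K = (-24.8, 23.0). G is determined by |KG| = 42.6 and |GM| = 44.9 together: it lies at the intersection of circle(K, 42.6) and circle(M, 44.9). With |KM| = 70.4, the foot of the radical line on KM is 33.8 from K and the perpendicular offset is √(42.6² − 33.8²) = 25.9. Taking the left-of-KM solution: G = (15.6, 36.5).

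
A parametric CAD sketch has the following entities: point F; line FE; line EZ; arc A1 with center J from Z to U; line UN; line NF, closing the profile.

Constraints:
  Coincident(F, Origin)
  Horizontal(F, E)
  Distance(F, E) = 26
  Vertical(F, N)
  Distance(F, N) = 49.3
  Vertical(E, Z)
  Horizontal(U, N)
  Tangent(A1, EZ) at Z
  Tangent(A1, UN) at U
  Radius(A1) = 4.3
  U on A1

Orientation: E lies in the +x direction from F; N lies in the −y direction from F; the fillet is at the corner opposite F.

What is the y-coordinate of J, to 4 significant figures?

-45.00

F is at the origin; F and E share the same y with |FE| = 26.0 and E on the +x side, so E = (26.00, 0.000). F and N share the same x with |FN| = 49.3 and N on the −y side, so N = (0.000, -49.30). The virtual corner opposite F is at (26.00, -49.30). Tangency of A1 to EZ means the radius JZ is perpendicular to EZ and the tangent condition forces JU to be normal to UN, with radius 4.3, so the center J sits 4.3 in from both sides at J = (21.70, -45.00). So J.y = -45.00.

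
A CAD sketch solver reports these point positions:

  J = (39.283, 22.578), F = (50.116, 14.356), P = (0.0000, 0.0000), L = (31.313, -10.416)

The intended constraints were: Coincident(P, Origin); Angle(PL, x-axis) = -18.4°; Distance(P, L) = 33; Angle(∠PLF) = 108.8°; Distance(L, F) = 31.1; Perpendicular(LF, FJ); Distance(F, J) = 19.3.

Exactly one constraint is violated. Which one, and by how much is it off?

Distance(F, J) = 19.3 — off by 5.70.

P = (0.00, 0.00) ✓; PL at -18.40° ✓; |PL| = 33.00 ✓; ∠PLF = 108.8° ✓; |LF| = 31.10 ✓; ∠(LF, FJ) = 90.00° ✓; |FJ| = 13.60 ✗.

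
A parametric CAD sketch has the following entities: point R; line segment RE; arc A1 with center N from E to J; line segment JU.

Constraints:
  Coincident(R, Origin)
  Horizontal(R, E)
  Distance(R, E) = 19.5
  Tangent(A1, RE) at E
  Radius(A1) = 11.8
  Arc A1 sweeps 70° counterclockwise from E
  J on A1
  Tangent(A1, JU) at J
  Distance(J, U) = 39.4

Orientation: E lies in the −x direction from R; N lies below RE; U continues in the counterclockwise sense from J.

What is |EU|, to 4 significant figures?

51.08

R is at the origin; RE is horizontal with |RE| = 19.5 and E on the −x side, so E = (-19.50, 0.000). The tangent condition forces NE to be normal to RE, so N = E + (0, -11.8) = (-19.50, -11.80). On A1, E sits at bearing 90° from N; a 70° counterclockwise sweep puts J at bearing 160°, so J = N + 11.8·(cos 160°, sin 160°) = (-30.59, -7.764). Tangency of A1 to JU means the radius NJ is perpendicular to JU, so JU runs along (−sin 160°, cos 160°); with |JU| = 39.4, U = (-44.06, -44.79). Then |EU| = |U − E| = 51.08.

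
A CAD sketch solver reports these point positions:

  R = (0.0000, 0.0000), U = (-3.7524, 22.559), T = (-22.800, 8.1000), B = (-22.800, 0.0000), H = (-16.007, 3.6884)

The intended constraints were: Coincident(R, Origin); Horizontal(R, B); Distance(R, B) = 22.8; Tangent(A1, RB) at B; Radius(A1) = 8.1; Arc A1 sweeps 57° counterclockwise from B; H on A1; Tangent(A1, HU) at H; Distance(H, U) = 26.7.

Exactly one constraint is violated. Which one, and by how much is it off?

Distance(H, U) = 26.7 — off by 4.20.

R = (0.00, 0.00) ✓; R.y = 0.00, B.y = 0.00 ✓; |RB| = 22.80 ✓; ∠(TB, BR) = 90.00° ✓; |TB| = 8.100 ✓; bearing(T→H) − bearing(T→B) = 57.00° ✓; |TH| = 8.100 ✓; ∠(TH, HU) = 90.00° ✓; |HU| = 22.50 ✗.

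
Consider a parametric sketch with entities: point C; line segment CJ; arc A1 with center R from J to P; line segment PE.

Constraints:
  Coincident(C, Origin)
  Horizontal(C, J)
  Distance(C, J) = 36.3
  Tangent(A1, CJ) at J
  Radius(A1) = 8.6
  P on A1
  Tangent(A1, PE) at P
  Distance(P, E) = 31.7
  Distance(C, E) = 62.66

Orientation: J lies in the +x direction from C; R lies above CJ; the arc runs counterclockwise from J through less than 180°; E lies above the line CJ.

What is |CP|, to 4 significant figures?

45.43

Checks: |RP| = 8.600 ✓; ∠(RP, PE) = 90.00° ✓; |PE| = 31.70 ✓; |CE| = 62.66 ✓.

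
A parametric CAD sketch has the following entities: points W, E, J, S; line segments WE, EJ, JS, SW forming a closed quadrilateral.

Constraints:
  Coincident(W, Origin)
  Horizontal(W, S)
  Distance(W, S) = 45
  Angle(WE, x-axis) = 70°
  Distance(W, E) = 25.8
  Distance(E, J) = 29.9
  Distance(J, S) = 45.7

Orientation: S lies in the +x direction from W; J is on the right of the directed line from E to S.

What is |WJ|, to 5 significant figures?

4.1927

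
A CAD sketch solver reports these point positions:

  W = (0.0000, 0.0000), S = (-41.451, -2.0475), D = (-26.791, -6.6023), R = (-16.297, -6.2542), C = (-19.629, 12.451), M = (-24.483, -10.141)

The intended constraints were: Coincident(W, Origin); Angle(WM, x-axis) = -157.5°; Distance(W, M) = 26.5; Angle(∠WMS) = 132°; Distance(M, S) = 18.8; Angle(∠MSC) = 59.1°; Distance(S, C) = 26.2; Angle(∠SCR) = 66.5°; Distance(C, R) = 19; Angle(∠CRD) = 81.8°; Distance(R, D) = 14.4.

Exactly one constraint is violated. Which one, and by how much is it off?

Distance(R, D) = 14.4 — off by 3.90.

W = (0.00, 0.00) ✓; WM at -157.5° ✓; |WM| = 26.50 ✓; ∠WMS = 132.0° ✓; |MS| = 18.80 ✓; ∠MSC = 59.10° ✓; |SC| = 26.20 ✓; ∠SCR = 66.50° ✓; |CR| = 19.00 ✓; ∠CRD = 81.80° ✓; |RD| = 10.50 ✗.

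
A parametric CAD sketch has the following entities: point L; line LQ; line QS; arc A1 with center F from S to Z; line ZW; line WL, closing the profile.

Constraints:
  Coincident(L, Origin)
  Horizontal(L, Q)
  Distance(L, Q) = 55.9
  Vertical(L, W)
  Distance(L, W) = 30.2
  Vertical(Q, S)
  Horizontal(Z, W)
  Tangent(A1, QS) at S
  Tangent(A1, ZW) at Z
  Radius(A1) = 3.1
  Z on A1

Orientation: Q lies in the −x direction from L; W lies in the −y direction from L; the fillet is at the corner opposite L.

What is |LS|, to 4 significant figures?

62.12

The virtual corner opposite L is at (-55.90, -30.20). The tangent condition forces FS to be normal to QS and the tangent condition forces FZ to be normal to ZW, with radius 3.1, so the center F sits 3.1 in from both sides at F = (-52.80, -27.10). That places the tangent points at S = (-55.90, -27.10) on QS and Z = (-52.80, -30.20) on ZW. Then |LS| = |S − L| = 62.12.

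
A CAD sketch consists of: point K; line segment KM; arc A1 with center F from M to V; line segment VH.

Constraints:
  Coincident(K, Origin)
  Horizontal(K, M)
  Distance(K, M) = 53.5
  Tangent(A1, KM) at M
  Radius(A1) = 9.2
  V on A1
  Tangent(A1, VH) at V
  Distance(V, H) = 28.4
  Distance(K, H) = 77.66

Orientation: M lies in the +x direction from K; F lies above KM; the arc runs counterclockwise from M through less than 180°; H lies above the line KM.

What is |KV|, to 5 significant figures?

62.765

K is at the origin; K and M share the same y with |KM| = 53.5 and M on the +x side, so M = (53.500, 0.0000). Since A1 is tangent to KM there, FM ⟂ KM, so F = M + (0, 9.2) = (53.500, 9.2000). Since FV ⟂ VH (tangency), |FH| = √(9.2² + 28.4²) = 29.853 regardless of where V sits on A1. So H lies on both circle(K, 77.66) and circle(F, 29.853); the above-KM intersection is H = (69.681, 34.287). V is the foot of the tangent from H: V = (62.392, 6.8387).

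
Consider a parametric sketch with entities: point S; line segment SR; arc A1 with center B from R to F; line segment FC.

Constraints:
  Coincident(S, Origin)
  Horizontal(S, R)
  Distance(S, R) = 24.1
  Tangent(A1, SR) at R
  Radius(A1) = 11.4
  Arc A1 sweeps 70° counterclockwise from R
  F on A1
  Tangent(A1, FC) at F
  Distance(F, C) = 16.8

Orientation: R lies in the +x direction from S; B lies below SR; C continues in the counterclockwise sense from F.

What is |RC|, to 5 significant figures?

28.517

On A1, R sits at bearing 90° from B; a 70° counterclockwise sweep puts F at bearing 160°, so F = B + 11.4·(cos 160°, sin 160°) = (13.388, -7.5010). Since A1 is tangent to FC there, BF ⟂ FC, so FC runs along (−sin 160°, cos 160°); with |FC| = 16.8, C = (7.6416, -23.288). Then |RC| = |C − R| = 28.517.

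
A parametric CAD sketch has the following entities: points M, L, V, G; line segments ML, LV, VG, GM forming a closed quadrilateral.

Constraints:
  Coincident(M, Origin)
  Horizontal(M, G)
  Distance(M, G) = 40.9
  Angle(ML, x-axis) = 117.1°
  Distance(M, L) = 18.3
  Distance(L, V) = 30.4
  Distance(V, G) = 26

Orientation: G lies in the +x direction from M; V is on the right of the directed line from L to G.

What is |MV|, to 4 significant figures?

15.40

Checks: |LV| = 30.40 ✓; |VG| = 26.00 ✓.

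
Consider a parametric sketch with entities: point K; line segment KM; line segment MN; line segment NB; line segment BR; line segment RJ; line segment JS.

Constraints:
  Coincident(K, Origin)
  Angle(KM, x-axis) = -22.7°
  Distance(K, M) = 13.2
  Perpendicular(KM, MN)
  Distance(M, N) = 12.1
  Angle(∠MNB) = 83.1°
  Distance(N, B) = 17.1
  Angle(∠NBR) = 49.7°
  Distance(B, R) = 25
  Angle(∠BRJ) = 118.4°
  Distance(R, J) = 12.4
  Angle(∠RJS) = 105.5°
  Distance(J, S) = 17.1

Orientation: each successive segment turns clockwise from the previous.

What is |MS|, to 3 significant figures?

18.6

∠BRJ = 118.4° gives RJ at -41.5° from the x-axis; with |RJ| = 12.4, J = (25.4, -7.44). ∠RJS = 105.5° gives JS at -116° from the x-axis; with |JS| = 17.1, S = (17.9, -22.8). Then |MS| = |S − M| = 18.6.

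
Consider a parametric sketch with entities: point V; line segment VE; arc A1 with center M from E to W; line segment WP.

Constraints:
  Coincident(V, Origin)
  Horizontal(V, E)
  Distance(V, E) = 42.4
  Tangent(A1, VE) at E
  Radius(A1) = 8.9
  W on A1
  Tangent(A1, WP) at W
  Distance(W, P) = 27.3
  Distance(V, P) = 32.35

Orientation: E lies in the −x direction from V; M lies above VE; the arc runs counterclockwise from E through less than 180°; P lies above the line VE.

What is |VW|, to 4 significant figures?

35.35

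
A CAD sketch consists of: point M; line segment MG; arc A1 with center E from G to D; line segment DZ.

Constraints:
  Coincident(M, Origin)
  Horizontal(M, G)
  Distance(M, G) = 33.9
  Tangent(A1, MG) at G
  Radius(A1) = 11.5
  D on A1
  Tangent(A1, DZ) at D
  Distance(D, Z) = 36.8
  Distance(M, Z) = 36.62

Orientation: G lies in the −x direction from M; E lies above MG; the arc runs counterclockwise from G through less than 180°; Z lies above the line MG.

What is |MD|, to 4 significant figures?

24.78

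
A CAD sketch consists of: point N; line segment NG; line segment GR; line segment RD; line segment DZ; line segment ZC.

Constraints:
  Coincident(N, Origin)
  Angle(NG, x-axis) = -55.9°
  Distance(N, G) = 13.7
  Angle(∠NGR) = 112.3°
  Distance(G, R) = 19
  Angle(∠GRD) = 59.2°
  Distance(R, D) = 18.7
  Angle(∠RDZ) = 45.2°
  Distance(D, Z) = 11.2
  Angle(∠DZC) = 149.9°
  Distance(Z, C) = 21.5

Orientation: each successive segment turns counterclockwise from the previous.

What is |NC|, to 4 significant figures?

33.24

N is at the origin; NG runs at -55.9° with length 13.7, so G = (7.681, -11.34). ∠NGR = 112.3° gives GR at 11.80° from the x-axis; with |GR| = 19.0, R = (26.28, -7.459). ∠GRD = 59.2° gives RD at 132.6° from the x-axis; with |RD| = 18.7, D = (13.62, 6.306). ∠RDZ = 45.2° gives DZ at -92.60° from the x-axis; with |DZ| = 11.2, Z = (13.11, -4.882). ∠DZC = 149.9° gives ZC at -62.50° from the x-axis; with |ZC| = 21.5, C = (23.04, -23.95). Then |NC| = |C − N| = 33.24.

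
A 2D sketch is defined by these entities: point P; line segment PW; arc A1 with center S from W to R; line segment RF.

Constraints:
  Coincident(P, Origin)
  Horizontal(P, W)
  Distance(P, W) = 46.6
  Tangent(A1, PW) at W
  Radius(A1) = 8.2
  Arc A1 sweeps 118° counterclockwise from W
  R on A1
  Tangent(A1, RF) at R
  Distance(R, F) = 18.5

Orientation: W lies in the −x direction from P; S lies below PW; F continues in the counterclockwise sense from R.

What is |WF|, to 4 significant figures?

28.42

P is at the origin; P and W share the same y with |PW| = 46.6 and W on the −x side, so W = (-46.60, 0.000). Since A1 is tangent to PW there, SW ⟂ PW, so S = W + (0, -8.2) = (-46.60, -8.200). On A1, W sits at bearing 90° from S; a 118° counterclockwise sweep puts R at bearing 208°, so R = S + 8.2·(cos 208°, sin 208°) = (-53.84, -12.05). The tangent condition forces SR to be normal to RF, so RF runs along (−sin 208°, cos 208°); with |RF| = 18.5, F = (-45.15, -28.38). Then |WF| = |F − W| = 28.42.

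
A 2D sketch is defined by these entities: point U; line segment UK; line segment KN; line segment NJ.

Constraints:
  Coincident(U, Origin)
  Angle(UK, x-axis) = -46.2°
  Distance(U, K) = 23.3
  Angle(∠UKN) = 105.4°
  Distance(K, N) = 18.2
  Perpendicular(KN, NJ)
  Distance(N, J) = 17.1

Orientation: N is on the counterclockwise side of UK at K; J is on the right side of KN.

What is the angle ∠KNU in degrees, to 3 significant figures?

42.6°

U is at the origin; UK runs at -46.2° with length 23.3, so K = 23.3·(cos -46.2°, sin -46.2°) = (16.1, -16.8). ∠UKN = 105.4°, so KN runs at -46.2° + (180° − 105.4°) = 28.4° from the x-axis; with |KN| = 18.2, N = K + 18.2·(cos 28.4°, sin 28.4°) = (32.1, -8.16). Then cos ∠KNU = NK·NU / (|NK||NU|), giving 42.6°.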